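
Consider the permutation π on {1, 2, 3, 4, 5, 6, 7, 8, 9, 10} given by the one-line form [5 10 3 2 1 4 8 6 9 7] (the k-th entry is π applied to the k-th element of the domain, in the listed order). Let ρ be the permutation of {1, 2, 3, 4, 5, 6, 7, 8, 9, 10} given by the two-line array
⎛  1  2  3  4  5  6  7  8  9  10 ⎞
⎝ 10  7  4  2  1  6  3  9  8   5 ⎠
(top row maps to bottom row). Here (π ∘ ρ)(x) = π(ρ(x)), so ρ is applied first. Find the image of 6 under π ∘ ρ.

4

First apply ρ: ρ(6) = 6, then π(6) = 4. Thus (π ∘ ρ)(6) = 4.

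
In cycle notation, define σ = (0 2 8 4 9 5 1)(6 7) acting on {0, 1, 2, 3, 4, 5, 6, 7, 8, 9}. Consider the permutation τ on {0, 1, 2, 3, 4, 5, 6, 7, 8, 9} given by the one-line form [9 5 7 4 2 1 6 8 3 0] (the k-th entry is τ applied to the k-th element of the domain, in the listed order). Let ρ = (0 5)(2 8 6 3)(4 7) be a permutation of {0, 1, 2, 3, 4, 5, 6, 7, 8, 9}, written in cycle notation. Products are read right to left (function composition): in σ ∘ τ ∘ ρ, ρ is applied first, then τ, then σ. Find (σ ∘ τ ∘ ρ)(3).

6

Chase 3: ρ(3) = 2; τ(2) = 7; σ(7) = 6. Hence (σ ∘ τ ∘ ρ)(3) = 6.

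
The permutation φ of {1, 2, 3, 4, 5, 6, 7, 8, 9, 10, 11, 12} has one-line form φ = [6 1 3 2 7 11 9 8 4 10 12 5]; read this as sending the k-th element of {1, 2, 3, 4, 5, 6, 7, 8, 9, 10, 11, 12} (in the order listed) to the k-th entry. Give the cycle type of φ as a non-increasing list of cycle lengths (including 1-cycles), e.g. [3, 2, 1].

The disjoint cycles are (1, 6, 11, 12, 5, 7, 9, 4, 2)(3)(8)(10), with lengths 9, 1, 1, 1 in non-increasing order.

[9, 1, 1, 1]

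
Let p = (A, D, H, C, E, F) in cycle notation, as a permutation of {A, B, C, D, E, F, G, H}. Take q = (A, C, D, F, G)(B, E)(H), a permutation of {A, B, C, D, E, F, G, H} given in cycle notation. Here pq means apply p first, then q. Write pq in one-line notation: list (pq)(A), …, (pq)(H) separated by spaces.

F E B H G C A D

Chase each element through p then q: A → D → F; B → B → E; C → E → B; D → H → H; E → F → G; F → A → C; G → G → A; H → C → D.
So pq in one-line form is F E B H G C A D.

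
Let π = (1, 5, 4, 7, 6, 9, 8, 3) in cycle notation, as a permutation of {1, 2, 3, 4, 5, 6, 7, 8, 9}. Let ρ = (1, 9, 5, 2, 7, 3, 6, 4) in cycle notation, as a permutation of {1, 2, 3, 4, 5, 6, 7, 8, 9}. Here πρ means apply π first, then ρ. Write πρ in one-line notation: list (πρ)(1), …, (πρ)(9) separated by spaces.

(πρ)(x) = ρ(π(x)). Computing each image: ρ(π(1)) = ρ(5) = 2, ρ(π(2)) = ρ(2) = 7, ρ(π(3)) = ρ(1) = 9, ρ(π(4)) = ρ(7) = 3, ρ(π(5)) = ρ(4) = 1, ρ(π(6)) = ρ(9) = 5, ρ(π(7)) = ρ(6) = 4, ρ(π(8)) = ρ(3) = 6, ρ(π(9)) = ρ(8) = 8.
Hence πρ = [2 7 9 3 1 5 4 6 8].

2 7 9 3 1 5 4 6 8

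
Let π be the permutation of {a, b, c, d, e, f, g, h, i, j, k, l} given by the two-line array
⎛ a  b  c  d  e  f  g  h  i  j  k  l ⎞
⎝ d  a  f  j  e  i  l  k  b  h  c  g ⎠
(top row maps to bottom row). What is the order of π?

Writing π as disjoint cycles, the cycle lengths are 9, 2, 1.
The order of π is the least common multiple of its cycle lengths: lcm(9, 2) = 18.

18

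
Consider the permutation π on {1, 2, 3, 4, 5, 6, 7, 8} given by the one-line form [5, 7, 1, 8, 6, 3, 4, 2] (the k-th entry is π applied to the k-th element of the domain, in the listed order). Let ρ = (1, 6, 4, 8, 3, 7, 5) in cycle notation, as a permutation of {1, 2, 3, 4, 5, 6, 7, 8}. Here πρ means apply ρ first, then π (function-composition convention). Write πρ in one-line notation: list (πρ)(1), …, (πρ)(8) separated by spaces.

3 7 4 2 5 8 6 1

(πρ)(x) = π(ρ(x)). Computing each image: π(ρ(1)) = π(6) = 3, π(ρ(2)) = π(2) = 7, π(ρ(3)) = π(7) = 4, π(ρ(4)) = π(8) = 2, π(ρ(5)) = π(1) = 5, π(ρ(6)) = π(4) = 8, π(ρ(7)) = π(5) = 6, π(ρ(8)) = π(3) = 1.
Hence πρ = [3 7 4 2 5 8 6 1].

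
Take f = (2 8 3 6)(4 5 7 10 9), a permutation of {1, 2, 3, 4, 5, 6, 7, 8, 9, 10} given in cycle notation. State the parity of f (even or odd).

The cycle lengths are 5, 4, 1.
A cycle of length ℓ contributes ℓ−1 transpositions, so f is a product of 4 + 3 = 7 transpositions — odd.

odd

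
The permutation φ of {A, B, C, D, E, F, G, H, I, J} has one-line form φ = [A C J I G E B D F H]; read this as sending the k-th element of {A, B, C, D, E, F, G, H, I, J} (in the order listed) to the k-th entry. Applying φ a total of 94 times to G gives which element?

H

Tracing G → B → … returns to G after 9 steps, so G lies in a 9-cycle (B C J H D I F E G).
On a 9-cycle, φ^9 is the identity, so φ^94 = φ^4 there (94 ≡ 4 mod 9).
Stepping 4 places around the cycle: G → B → C → J → H.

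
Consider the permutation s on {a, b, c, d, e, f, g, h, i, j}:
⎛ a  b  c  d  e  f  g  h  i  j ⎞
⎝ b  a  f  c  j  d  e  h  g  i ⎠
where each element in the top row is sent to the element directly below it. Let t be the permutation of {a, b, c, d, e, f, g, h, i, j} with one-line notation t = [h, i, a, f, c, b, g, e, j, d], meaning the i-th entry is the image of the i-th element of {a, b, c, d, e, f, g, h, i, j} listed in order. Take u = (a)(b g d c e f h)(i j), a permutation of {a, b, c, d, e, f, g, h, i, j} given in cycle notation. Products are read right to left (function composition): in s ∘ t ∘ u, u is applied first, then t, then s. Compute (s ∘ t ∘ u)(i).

Apply the permutations in order: u(i) = j, then t(j) = d, then s(d) = c. So (s ∘ t ∘ u)(i) = c.

c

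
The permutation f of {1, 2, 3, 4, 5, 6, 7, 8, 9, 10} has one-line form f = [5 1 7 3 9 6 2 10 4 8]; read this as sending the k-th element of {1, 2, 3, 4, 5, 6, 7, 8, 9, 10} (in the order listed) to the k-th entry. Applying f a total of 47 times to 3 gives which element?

9

Tracing 3 → 7 → … returns to 3 after 7 steps, so 3 lies in a 7-cycle (1 5 9 4 3 7 2).
On a 7-cycle, f^7 is the identity, so f^47 = f^5 there (47 ≡ 5 mod 7).
Advancing 5 steps from 3: 3 → 7 → 2 → 1 → 5 → 9.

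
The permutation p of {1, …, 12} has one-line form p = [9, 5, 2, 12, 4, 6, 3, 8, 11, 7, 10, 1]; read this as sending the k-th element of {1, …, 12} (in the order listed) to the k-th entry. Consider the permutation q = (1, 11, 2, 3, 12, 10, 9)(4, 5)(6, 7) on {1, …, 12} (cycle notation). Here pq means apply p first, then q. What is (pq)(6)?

7

First apply p: p(6) = 6, then q(6) = 7. Thus (pq)(6) = 7.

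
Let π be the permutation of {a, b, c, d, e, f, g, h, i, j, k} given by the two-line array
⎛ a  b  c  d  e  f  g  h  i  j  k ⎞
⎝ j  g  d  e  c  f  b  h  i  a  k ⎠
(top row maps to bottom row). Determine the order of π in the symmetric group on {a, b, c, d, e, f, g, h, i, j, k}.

Decomposing into disjoint cycles gives cycle lengths 3, 2, 2, 1, 1, 1, 1.
The order is lcm(3, 2, 2) = 6.

6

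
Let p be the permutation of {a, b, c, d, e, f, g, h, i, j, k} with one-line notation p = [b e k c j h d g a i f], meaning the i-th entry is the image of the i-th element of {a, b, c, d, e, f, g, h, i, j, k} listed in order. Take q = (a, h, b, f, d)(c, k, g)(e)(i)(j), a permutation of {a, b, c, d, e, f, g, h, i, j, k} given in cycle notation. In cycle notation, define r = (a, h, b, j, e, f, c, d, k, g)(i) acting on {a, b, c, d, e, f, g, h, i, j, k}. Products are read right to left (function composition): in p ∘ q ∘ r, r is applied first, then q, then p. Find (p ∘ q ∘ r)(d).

Chase d: r(d) = k; q(k) = g; p(g) = d. Hence (p ∘ q ∘ r)(d) = d.

d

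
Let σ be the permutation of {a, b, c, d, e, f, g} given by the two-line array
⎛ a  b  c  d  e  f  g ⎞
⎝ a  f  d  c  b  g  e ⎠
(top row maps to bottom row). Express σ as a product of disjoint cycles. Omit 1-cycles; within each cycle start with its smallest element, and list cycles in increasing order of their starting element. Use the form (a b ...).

From b: b → f → g → e → b, closing the cycle (b f g e).
Continuing from each remaining unvisited element yields (b f g e)(c d).

(b f g e)(c d)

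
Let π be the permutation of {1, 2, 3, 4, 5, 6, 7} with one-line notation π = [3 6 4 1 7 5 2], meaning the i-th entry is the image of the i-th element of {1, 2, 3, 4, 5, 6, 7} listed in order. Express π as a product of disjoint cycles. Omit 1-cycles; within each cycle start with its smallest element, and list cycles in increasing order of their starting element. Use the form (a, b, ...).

Start at 1 and follow images: 1 → 3 → 4 → 1, giving the cycle (1, 3, 4).
Continuing from each remaining unvisited element yields (1, 3, 4)(2, 6, 5, 7).

(1, 3, 4)(2, 6, 5, 7)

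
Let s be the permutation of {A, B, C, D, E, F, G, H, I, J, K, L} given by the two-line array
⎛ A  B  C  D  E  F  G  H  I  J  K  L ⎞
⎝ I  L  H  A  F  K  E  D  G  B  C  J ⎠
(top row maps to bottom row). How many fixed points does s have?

No element satisfies s(x) = x, so there are 0 fixed points.

0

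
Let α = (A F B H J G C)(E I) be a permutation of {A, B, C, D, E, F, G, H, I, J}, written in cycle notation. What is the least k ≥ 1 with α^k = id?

The cycle type of α is (7, 2, 1).
The order is lcm(7, 2) = 14.

14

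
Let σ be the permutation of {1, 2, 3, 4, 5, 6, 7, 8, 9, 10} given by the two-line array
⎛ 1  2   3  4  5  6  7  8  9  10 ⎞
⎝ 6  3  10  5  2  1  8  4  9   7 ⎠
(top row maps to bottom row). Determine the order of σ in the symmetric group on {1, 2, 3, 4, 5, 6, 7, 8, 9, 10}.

14

Writing σ as disjoint cycles, the cycle lengths are 7, 2, 1.
The order of σ is the least common multiple of its cycle lengths: lcm(7, 2) = 14.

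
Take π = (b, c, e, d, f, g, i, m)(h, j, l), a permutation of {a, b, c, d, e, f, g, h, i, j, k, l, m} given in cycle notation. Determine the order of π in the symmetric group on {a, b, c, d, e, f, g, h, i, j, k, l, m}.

24

The cycle type of π is (8, 3, 1, 1).
Since disjoint cycles commute, ord(π) = lcm(8, 3) = 24.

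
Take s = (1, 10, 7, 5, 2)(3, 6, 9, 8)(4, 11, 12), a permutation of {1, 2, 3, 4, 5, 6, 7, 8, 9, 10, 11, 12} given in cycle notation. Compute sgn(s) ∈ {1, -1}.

The cycle lengths are 5, 4, 3.
A cycle is odd iff its length is even; s has 1 even-length cycle, so sgn(s) = (−1)^1 and s is odd.

-1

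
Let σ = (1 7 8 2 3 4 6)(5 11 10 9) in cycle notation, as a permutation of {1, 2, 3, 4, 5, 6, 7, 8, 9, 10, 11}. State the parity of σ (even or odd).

The cycle lengths are 7, 4.
A cycle is odd iff its length is even; σ has 1 even-length cycle, so sgn(σ) = (−1)^1 and σ is odd.

odd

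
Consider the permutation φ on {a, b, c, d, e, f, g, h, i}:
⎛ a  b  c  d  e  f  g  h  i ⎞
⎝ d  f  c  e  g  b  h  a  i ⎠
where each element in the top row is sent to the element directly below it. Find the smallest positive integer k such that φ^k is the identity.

10

The disjoint-cycle form of φ has cycle lengths 5, 2, 1, 1.
Since disjoint cycles commute, ord(φ) = lcm(5, 2) = 10.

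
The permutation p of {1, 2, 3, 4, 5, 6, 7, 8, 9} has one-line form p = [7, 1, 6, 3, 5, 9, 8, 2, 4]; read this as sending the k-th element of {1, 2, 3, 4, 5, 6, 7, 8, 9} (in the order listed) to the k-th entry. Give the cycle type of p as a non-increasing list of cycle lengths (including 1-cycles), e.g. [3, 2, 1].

The disjoint cycles are (1, 7, 8, 2)(3, 6, 9, 4)(5), with lengths 4, 4, 1 in non-increasing order.

[4, 4, 1]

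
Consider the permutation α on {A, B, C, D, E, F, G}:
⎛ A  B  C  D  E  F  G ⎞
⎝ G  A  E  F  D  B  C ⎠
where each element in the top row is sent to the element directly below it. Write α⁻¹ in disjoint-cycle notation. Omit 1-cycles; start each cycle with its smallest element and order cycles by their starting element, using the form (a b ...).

(A B F D E C G)

The cycle decomposition of α is (A G C E D F B).
The inverse reverses every cycle; in canonical form, α⁻¹ = (A B F D E C G).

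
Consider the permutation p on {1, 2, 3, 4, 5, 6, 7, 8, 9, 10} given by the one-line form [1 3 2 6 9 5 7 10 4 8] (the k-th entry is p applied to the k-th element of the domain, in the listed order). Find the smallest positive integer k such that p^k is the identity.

4

Decomposing into disjoint cycles gives cycle lengths 4, 2, 2, 1, 1.
The order of p is the least common multiple of its cycle lengths: lcm(4, 2, 2) = 4.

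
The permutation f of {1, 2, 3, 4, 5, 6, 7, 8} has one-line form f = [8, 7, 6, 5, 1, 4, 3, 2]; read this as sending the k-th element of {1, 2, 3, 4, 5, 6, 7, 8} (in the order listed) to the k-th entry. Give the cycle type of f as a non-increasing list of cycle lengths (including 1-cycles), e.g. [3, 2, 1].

[8]

The disjoint cycles are (1, 8, 2, 7, 3, 6, 4, 5), with lengths 8 in non-increasing order.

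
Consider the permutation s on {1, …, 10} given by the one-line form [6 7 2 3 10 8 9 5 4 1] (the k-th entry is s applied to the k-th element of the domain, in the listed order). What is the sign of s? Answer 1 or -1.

In disjoint-cycle form the cycle lengths are 5, 5.
A cycle of length ℓ contributes ℓ−1 transpositions, so s is a product of 4 + 4 = 8 transpositions — even.

1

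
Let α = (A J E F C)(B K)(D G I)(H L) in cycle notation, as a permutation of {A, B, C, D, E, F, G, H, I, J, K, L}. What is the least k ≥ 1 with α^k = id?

30

The cycle type of α is (5, 3, 2, 2).
Since disjoint cycles commute, ord(α) = lcm(5, 3, 2, 2) = 30.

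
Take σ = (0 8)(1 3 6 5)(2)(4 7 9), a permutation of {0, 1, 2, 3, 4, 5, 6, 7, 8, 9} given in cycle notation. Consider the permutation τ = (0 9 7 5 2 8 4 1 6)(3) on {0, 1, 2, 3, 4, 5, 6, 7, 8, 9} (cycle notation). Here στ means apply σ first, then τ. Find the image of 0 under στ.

4

(στ)(0) = τ(σ(0)). σ(0) = 8, then τ(8) = 4. So (στ)(0) = 4.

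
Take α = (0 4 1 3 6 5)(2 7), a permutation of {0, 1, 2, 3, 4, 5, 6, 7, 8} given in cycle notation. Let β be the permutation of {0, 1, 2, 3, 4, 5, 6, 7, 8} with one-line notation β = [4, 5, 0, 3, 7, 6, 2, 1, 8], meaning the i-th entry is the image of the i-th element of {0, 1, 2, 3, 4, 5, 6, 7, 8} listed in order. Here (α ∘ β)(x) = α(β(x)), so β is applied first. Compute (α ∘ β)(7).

First apply β: β(7) = 1, then α(1) = 3. Thus (α ∘ β)(7) = 3.

3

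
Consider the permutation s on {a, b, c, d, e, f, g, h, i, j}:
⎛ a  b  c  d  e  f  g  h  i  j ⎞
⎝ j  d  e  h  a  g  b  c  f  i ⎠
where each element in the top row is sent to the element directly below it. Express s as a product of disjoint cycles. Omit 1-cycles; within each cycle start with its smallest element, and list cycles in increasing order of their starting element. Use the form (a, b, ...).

(a, j, i, f, g, b, d, h, c, e)

Iterating s from a gives a → j → i → f → g → b → d → h → c → e → a; that is the 10-cycle (a, j, i, f, g, b, d, h, c, e).
Repeating from the next unused element and collecting all non-trivial cycles gives (a, j, i, f, g, b, d, h, c, e).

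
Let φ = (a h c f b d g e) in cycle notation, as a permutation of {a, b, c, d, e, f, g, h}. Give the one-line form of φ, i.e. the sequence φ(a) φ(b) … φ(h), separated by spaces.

h d f g a b e c

Reading each image from the cycles: a→h, b→d, c→f, d→g, e→a, f→b, g→e, h→c.
Listing these in domain order gives h d f g a b e c.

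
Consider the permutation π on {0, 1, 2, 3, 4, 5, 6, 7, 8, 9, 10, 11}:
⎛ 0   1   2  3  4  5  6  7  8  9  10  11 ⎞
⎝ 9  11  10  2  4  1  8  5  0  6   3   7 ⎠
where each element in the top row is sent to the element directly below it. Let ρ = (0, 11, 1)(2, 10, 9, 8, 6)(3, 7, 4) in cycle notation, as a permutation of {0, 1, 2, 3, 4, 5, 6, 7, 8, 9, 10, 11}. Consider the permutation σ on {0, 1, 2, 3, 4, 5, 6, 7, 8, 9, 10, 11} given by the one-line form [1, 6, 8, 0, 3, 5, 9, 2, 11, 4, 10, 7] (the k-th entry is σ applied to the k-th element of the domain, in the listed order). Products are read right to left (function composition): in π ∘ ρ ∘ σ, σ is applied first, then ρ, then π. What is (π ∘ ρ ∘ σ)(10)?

6

Apply the permutations in order: σ(10) = 10, then ρ(10) = 9, then π(9) = 6. So (π ∘ ρ ∘ σ)(10) = 6.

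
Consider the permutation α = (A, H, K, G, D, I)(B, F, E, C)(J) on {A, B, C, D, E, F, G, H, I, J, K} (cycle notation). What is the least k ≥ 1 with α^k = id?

The cycle type of α is (6, 4, 1).
The order is lcm(6, 4) = 12.

12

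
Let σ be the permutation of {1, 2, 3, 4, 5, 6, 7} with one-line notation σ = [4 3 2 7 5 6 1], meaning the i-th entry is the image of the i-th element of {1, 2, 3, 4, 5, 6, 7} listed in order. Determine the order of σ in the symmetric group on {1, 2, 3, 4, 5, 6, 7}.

6

Decomposing into disjoint cycles gives cycle lengths 3, 2, 1, 1.
The order of σ is the least common multiple of its cycle lengths: lcm(3, 2) = 6.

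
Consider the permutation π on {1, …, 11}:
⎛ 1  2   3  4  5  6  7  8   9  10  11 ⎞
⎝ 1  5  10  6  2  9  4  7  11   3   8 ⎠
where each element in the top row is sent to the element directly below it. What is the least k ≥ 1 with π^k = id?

6

Writing π as disjoint cycles, the cycle lengths are 6, 2, 2, 1.
The order of π is the least common multiple of its cycle lengths: lcm(6, 2, 2) = 6.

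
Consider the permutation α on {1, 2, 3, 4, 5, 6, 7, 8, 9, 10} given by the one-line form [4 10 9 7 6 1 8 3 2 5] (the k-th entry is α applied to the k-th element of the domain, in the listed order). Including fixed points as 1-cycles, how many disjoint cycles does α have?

1

The cycle decomposition is (1, 4, 7, 8, 3, 9, 2, 10, 5, 6), which has 1 cycle (counting 1-cycles).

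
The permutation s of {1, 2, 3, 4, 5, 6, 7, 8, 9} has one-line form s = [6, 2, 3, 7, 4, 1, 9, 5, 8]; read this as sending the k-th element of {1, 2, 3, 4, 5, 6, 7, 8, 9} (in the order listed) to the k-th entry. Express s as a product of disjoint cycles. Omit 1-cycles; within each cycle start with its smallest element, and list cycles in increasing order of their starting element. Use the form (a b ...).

(1 6)(4 7 9 8 5)

Start at 1 and follow images: 1 → 6 → 1, giving the cycle (1 6).
Repeating from the next unused element and collecting all non-trivial cycles gives (1 6)(4 7 9 8 5).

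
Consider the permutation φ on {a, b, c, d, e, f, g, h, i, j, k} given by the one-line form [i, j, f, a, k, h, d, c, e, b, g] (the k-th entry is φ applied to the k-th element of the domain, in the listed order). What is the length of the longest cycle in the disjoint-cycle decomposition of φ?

6

Decomposing into disjoint cycles gives (a, i, e, k, g, d)(b, j)(c, f, h); the longest has length 6.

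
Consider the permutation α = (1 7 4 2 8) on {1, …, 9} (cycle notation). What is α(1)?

7

Within (1 7 4 2 8), 1 ↦ 7.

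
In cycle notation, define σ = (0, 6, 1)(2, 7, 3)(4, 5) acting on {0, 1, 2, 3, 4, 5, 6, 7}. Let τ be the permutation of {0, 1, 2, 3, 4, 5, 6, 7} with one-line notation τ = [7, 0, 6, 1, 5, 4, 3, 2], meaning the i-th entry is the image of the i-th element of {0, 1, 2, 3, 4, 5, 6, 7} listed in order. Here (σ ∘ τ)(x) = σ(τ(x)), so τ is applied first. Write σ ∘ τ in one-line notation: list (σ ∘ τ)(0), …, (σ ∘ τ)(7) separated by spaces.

3 6 1 0 4 5 2 7

(σ ∘ τ)(x) = σ(τ(x)). Computing each image: σ(τ(0)) = σ(7) = 3, σ(τ(1)) = σ(0) = 6, σ(τ(2)) = σ(6) = 1, σ(τ(3)) = σ(1) = 0, σ(τ(4)) = σ(5) = 4, σ(τ(5)) = σ(4) = 5, σ(τ(6)) = σ(3) = 2, σ(τ(7)) = σ(2) = 7.
Hence σ ∘ τ = [3 6 1 0 4 5 2 7].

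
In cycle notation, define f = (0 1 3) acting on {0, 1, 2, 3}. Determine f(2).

2

2 does not appear in any cycle of f, so it is a fixed point: f(2) = 2.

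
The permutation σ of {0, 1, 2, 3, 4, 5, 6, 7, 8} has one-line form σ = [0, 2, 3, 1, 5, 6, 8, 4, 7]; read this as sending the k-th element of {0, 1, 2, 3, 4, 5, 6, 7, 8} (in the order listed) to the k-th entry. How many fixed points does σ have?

1

The fixed points (elements with σ(x) = x) are {0}, so there is 1.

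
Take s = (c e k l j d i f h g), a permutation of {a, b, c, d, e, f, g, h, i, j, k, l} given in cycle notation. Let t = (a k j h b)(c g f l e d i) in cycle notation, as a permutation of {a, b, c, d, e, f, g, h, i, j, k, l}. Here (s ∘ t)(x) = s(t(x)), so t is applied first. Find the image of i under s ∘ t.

e

(s ∘ t)(i) = s(t(i)). t(i) = c, then s(c) = e. So (s ∘ t)(i) = e.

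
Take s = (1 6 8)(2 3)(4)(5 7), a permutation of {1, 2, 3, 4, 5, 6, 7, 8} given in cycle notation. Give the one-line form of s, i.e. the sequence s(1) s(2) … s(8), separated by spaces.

6 3 2 4 7 8 5 1

Each element maps to the next entry in its cycle (wrapping to the front): 1↦6, 2↦3, 3↦2, 4↦4, 5↦7, 6↦8, 7↦5, 8↦1.
So the one-line form is 6 3 2 4 7 8 5 1.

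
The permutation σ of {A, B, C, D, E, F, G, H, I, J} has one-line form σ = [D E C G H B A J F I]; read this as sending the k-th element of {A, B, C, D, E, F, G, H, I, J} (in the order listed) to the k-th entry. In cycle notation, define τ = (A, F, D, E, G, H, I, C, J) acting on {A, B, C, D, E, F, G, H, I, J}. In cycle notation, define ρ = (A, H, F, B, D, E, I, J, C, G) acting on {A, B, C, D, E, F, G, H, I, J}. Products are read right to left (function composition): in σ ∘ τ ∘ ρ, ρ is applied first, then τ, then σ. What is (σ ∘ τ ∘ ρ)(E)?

Chase E: ρ(E) = I; τ(I) = C; σ(C) = C. Hence (σ ∘ τ ∘ ρ)(E) = C.

C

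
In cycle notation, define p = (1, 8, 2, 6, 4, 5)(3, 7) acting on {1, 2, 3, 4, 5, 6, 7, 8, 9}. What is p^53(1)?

5

1 lies in the 6-cycle (1, 8, 2, 6, 4, 5).
Powers repeat with period 6 on this cycle, and 53 mod 6 = 5, so p^53(1) = p^5(1).
Advancing 5 steps from 1: 1 → 8 → 2 → 6 → 4 → 5.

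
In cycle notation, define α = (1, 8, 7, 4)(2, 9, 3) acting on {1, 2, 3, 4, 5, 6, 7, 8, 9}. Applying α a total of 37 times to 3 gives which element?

3 lies in the 3-cycle (2, 9, 3).
Since the cycle has length 3, α^37 acts on it the same as α^1 (37 mod 3 = 1).
Stepping 1 place around the cycle: 3 → 2.

2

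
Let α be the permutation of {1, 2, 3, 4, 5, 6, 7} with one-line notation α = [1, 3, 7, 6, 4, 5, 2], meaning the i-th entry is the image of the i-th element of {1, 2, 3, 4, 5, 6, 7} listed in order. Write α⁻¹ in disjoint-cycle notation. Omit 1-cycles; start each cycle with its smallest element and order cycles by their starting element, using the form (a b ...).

(2 7 3)(4 5 6)

The cycle decomposition of α is (2 3 7)(4 6 5).
The inverse reverses every cycle; in canonical form, α⁻¹ = (2 7 3)(4 5 6).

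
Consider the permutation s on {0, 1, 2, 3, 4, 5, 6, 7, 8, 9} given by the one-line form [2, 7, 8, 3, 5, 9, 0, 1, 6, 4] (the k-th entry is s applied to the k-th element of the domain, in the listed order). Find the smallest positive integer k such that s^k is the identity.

12

Decomposing into disjoint cycles gives cycle lengths 4, 3, 2, 1.
Since disjoint cycles commute, ord(s) = lcm(4, 3, 2) = 12.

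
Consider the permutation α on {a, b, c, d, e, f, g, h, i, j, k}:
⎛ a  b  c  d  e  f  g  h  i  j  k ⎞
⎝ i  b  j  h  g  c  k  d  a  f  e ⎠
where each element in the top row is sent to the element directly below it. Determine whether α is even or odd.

In disjoint-cycle form the cycle lengths are 3, 3, 2, 2, 1.
A cycle of length ℓ contributes ℓ−1 transpositions, so α is a product of 2 + 2 + 1 + 1 = 6 transpositions — even.

even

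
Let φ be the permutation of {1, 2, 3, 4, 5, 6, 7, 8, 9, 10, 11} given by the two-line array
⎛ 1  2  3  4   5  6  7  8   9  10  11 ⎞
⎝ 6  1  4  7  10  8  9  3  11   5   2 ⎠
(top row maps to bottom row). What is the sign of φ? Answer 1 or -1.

In disjoint-cycle form the cycle lengths are 9, 2.
A cycle is odd iff its length is even; φ has 1 even-length cycle, so sgn(φ) = (−1)^1 and φ is odd.

-1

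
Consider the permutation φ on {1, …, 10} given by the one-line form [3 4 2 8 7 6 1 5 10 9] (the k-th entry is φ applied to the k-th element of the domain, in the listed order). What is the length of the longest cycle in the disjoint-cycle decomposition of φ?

7

Decomposing into disjoint cycles gives (1 3 2 4 8 5 7)(9 10); the longest has length 7.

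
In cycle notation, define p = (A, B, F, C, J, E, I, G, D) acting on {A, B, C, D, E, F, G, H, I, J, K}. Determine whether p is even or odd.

The cycle lengths are 9, 1, 1.
A cycle of length ℓ contributes ℓ−1 transpositions, so p is a product of 8 transpositions — even.

even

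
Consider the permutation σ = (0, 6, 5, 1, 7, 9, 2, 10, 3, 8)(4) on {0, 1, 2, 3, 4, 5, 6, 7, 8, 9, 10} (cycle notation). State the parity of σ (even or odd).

The cycle lengths are 10, 1.
A cycle is odd iff its length is even; σ has 1 even-length cycle, so sgn(σ) = (−1)^1 and σ is odd.

odd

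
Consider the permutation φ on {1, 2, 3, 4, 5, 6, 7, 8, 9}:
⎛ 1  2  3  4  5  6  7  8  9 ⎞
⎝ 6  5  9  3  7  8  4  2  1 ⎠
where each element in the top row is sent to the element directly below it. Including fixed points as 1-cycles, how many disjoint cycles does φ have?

The cycle decomposition is (1, 6, 8, 2, 5, 7, 4, 3, 9), which has 1 cycle (counting 1-cycles).

1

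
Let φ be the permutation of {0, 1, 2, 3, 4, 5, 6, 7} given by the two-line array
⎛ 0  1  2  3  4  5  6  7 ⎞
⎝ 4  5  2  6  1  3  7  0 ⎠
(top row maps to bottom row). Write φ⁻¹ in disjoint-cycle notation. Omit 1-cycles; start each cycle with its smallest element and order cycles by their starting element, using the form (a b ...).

The cycle decomposition of φ is (0 4 1 5 3 6 7).
Reversing each cycle (and rotating so the smallest element leads) gives φ⁻¹ = (0 7 6 3 5 1 4).

(0 7 6 3 5 1 4)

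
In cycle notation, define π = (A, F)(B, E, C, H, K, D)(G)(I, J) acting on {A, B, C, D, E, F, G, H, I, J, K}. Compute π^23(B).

D

B lies in the 6-cycle (B, E, C, H, K, D).
Powers repeat with period 6 on this cycle, and 23 mod 6 = 5, so π^23(B) = π^5(B).
Stepping 5 places around the cycle: B → E → C → H → K → D.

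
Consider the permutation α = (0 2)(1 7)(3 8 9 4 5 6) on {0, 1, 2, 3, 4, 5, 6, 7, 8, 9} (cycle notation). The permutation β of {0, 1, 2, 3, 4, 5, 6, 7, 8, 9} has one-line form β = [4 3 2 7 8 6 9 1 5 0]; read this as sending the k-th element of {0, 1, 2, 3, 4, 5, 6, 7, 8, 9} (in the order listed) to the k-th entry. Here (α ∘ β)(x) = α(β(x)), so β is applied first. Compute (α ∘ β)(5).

(α ∘ β)(5) = α(β(5)). β(5) = 6, then α(6) = 3. So (α ∘ β)(5) = 3.

3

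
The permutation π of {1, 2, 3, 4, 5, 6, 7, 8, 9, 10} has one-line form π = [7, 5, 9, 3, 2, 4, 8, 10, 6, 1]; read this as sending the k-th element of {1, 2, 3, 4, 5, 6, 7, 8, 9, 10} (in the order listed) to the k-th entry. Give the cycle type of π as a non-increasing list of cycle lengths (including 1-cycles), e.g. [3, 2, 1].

The disjoint cycles are (1 7 8 10)(2 5)(3 9 6 4), with lengths 4, 4, 2 in non-increasing order.

[4, 4, 2]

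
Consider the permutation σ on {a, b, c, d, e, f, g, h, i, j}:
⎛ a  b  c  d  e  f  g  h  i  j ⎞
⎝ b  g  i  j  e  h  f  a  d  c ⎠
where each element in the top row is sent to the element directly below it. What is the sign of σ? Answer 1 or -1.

-1

In disjoint-cycle form the cycle lengths are 5, 4, 1.
A cycle is odd iff its length is even; σ has 1 even-length cycle, so sgn(σ) = (−1)^1 and σ is odd.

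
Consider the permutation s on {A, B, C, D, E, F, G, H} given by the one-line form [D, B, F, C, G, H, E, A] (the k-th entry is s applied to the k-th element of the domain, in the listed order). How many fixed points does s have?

1

The fixed points (elements with s(x) = x) are {B}, so there is 1.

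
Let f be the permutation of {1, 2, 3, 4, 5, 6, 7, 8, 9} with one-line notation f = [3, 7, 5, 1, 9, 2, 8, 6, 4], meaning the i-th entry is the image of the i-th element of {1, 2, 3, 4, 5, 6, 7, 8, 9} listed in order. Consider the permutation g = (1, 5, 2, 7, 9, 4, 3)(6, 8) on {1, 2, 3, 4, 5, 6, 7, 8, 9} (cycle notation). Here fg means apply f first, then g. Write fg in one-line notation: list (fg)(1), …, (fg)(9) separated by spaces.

(fg)(x) = g(f(x)). Computing each image: g(f(1)) = g(3) = 1, g(f(2)) = g(7) = 9, g(f(3)) = g(5) = 2, g(f(4)) = g(1) = 5, g(f(5)) = g(9) = 4, g(f(6)) = g(2) = 7, g(f(7)) = g(8) = 6, g(f(8)) = g(6) = 8, g(f(9)) = g(4) = 3.
Hence fg = [1 9 2 5 4 7 6 8 3].

1 9 2 5 4 7 6 8 3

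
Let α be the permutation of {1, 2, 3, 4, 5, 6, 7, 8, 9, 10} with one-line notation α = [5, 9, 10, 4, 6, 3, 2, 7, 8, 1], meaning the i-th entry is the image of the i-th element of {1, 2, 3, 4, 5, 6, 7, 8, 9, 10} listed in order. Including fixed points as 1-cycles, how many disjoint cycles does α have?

3

The cycle decomposition is (1 5 6 3 10)(2 9 8 7)(4), which has 3 cycles (counting 1-cycles).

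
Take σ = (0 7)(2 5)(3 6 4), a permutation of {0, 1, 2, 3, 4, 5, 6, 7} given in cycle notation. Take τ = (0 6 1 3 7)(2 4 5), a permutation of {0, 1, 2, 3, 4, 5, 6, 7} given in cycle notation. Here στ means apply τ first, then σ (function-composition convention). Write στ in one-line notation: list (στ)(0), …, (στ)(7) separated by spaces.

For each element, apply τ then σ: 0 → 6 → 4; 1 → 3 → 6; 2 → 4 → 3; 3 → 7 → 0; 4 → 5 → 2; 5 → 2 → 5; 6 → 1 → 1; 7 → 0 → 7.
So στ in one-line form is 4 6 3 0 2 5 1 7.

4 6 3 0 2 5 1 7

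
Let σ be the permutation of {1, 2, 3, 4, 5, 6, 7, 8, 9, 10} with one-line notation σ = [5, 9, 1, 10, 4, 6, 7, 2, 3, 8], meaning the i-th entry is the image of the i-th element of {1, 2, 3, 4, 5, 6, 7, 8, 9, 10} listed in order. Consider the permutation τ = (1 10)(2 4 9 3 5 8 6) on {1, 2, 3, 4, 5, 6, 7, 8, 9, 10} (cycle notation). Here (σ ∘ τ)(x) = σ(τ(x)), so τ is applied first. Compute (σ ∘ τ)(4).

τ(4) = 9, then σ(9) = 3; composing gives (σ ∘ τ)(4) = 3.

3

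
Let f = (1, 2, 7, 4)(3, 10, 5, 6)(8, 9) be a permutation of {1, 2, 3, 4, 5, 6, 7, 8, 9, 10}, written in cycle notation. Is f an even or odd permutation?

The cycle lengths are 4, 4, 2.
A cycle of length ℓ contributes ℓ−1 transpositions, so f is a product of 3 + 3 + 1 = 7 transpositions — odd.

odd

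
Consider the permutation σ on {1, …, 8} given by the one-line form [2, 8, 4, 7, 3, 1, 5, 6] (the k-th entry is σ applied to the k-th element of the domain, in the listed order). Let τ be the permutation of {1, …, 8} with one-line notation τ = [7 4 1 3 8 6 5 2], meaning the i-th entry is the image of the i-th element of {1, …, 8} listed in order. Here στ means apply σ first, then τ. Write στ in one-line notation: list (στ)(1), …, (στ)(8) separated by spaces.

(στ)(x) = τ(σ(x)). Computing each image: τ(σ(1)) = τ(2) = 4, τ(σ(2)) = τ(8) = 2, τ(σ(3)) = τ(4) = 3, τ(σ(4)) = τ(7) = 5, τ(σ(5)) = τ(3) = 1, τ(σ(6)) = τ(1) = 7, τ(σ(7)) = τ(5) = 8, τ(σ(8)) = τ(6) = 6.
Hence στ = [4 2 3 5 1 7 8 6].

4 2 3 5 1 7 8 6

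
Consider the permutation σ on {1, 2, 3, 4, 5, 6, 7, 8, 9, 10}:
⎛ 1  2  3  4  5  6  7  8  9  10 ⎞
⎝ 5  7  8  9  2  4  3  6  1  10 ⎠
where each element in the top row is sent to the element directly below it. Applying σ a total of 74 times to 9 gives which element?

Tracing 9 → 1 → … returns to 9 after 9 steps, so 9 lies in a 9-cycle (1, 5, 2, 7, 3, 8, 6, 4, 9).
On a 9-cycle, σ^9 is the identity, so σ^74 = σ^2 there (74 ≡ 2 mod 9).
Advancing 2 steps from 9: 9 → 1 → 5.

5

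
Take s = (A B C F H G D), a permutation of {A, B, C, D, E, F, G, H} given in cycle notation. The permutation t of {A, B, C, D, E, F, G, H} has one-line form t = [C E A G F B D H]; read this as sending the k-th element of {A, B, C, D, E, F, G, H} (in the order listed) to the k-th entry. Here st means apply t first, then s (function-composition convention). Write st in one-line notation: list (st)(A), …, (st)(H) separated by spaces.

Chase each element through t then s: A → C → F; B → E → E; C → A → B; D → G → D; E → F → H; F → B → C; G → D → A; H → H → G.
Collecting the images, st = [F E B D H C A G].

F E B D H C A G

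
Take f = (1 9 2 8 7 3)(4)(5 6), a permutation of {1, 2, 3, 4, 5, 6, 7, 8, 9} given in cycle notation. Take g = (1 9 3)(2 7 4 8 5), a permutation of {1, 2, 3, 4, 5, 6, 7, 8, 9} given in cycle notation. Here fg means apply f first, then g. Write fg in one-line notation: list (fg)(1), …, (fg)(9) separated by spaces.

3 5 9 8 6 2 1 4 7

Chase each element through f then g: 1 → 9 → 3; 2 → 8 → 5; 3 → 1 → 9; 4 → 4 → 8; 5 → 6 → 6; 6 → 5 → 2; 7 → 3 → 1; 8 → 7 → 4; 9 → 2 → 7.
So fg in one-line form is 3 5 9 8 6 2 1 4 7.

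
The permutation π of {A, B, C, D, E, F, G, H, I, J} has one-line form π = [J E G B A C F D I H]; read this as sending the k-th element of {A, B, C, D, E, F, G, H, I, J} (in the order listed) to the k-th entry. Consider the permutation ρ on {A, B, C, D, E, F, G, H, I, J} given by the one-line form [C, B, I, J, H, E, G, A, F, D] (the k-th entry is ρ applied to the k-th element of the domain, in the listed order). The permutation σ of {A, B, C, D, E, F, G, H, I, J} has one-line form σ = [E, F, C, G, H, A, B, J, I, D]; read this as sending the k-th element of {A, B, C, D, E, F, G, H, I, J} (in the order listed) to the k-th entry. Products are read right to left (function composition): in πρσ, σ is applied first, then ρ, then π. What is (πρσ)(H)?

B

(πρσ)(H) = π(ρ(σ(H))). σ(H) = J, then ρ(J) = D, then π(D) = B, so the result is B.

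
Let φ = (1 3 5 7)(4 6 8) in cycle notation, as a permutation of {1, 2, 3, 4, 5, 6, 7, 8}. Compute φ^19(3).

1

3 lies in the 4-cycle (1 3 5 7).
Since the cycle has length 4, φ^19 acts on it the same as φ^3 (19 mod 4 = 3).
Stepping 3 places around the cycle: 3 → 5 → 7 → 1.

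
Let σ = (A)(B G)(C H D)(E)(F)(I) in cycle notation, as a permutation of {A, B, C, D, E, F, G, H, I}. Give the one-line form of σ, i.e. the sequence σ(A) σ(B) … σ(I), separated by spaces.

Image by image: A→A, B→G, C→H, D→C, E→E, F→F, G→B, H→D, I→I.
So the one-line form is A G H C E F B D I.

A G H C E F B D I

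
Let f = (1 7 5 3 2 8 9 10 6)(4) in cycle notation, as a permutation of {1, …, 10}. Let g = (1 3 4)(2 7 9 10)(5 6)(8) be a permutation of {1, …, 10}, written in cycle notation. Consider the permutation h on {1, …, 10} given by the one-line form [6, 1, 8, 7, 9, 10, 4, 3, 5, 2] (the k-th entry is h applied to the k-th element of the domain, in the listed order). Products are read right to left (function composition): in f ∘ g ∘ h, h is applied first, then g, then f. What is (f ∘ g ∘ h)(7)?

7

Apply the permutations in order: h(7) = 4, then g(4) = 1, then f(1) = 7. So (f ∘ g ∘ h)(7) = 7.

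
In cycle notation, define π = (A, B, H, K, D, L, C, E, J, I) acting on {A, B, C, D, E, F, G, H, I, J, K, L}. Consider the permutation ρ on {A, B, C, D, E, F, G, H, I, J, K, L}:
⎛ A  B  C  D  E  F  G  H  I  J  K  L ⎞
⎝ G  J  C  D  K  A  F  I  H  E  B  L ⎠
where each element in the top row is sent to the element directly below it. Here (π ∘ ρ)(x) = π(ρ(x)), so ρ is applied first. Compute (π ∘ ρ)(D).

(π ∘ ρ)(D) = π(ρ(D)). ρ(D) = D, then π(D) = L. So (π ∘ ρ)(D) = L.

L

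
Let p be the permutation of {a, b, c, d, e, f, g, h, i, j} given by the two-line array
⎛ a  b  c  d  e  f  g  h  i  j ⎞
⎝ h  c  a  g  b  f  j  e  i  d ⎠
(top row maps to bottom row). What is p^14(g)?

d

Tracing g → j → … returns to g after 3 steps, so g lies in a 3-cycle (d, g, j).
Since the cycle has length 3, p^14 acts on it the same as p^2 (14 mod 3 = 2).
Stepping 2 places around the cycle: g → j → d.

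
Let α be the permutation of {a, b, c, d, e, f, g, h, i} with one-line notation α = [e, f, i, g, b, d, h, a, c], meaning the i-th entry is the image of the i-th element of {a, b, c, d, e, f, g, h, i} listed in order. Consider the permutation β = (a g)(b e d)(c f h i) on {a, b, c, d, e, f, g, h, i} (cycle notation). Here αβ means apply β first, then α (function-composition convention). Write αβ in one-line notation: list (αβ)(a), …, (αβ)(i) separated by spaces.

Chase each element through β then α: a → g → h; b → e → b; c → f → d; d → b → f; e → d → g; f → h → a; g → a → e; h → i → c; i → c → i.
So αβ in one-line form is h b d f g a e c i.

h b d f g a e c i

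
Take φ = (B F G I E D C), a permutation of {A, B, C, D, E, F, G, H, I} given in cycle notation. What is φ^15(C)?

B

C lies in the 7-cycle (B F G I E D C).
On a 7-cycle, φ^7 is the identity, so φ^15 = φ^1 there (15 ≡ 1 mod 7).
Stepping 1 place around the cycle: C → B.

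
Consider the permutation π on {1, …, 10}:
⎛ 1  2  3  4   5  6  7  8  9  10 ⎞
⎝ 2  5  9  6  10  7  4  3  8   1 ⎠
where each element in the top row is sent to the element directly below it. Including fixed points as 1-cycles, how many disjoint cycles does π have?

3

The cycle decomposition is (1 2 5 10)(3 9 8)(4 6 7), which has 3 cycles (counting 1-cycles).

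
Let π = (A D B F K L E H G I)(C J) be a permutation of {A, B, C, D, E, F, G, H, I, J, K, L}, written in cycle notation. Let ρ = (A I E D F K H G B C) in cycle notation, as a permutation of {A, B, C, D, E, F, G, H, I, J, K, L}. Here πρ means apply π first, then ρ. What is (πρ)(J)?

(πρ)(J) = ρ(π(J)). π(J) = C, then ρ(C) = A. So (πρ)(J) = A.

A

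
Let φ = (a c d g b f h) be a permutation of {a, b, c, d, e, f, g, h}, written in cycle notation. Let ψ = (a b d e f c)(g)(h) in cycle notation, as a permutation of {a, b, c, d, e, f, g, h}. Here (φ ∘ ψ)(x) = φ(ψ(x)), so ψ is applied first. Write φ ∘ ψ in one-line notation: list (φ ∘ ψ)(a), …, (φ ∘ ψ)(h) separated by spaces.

f g c e h d b a

Chase each element through ψ then φ: a → b → f; b → d → g; c → a → c; d → e → e; e → f → h; f → c → d; g → g → b; h → h → a.
So φ ∘ ψ in one-line form is f g c e h d b a.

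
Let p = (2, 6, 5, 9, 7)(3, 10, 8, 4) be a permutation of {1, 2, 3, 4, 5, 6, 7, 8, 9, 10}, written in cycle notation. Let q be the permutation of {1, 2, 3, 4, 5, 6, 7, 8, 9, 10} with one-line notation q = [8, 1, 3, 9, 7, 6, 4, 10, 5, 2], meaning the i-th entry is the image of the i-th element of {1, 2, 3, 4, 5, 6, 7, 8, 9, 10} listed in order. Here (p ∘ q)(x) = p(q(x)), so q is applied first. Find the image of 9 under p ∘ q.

9

First apply q: q(9) = 5, then p(5) = 9. Thus (p ∘ q)(9) = 9.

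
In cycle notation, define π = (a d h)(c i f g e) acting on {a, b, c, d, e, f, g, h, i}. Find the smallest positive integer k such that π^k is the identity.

15

The cycle type of π is (5, 3, 1).
Since disjoint cycles commute, ord(π) = lcm(5, 3) = 15.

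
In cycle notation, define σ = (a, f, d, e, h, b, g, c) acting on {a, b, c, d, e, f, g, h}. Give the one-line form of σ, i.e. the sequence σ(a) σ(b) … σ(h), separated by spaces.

Reading each image from the cycles: a→f, b→g, c→a, d→e, e→h, f→d, g→c, h→b.
Listing these in domain order gives f g a e h d c b.

f g a e h d c b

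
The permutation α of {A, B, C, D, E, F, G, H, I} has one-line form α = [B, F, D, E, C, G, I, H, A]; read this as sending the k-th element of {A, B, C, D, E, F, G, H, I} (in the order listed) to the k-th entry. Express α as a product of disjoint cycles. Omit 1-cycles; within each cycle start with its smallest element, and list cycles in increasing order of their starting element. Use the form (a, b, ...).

Iterating α from A gives A → B → F → G → I → A; that is the 5-cycle (A, B, F, G, I).
Continuing from each remaining unvisited element yields (A, B, F, G, I)(C, D, E).

(A, B, F, G, I)(C, D, E)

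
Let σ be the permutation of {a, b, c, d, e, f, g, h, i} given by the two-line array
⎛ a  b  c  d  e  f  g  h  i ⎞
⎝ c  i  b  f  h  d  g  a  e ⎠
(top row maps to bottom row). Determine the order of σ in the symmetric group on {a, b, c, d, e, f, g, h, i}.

6

The disjoint-cycle form of σ has cycle lengths 6, 2, 1.
The order of σ is the least common multiple of its cycle lengths: lcm(6, 2) = 6.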